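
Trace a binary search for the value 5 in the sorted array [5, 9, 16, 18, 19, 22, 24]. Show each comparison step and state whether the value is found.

Binary search for 5 in [5, 9, 16, 18, 19, 22, 24]:

lo=0, hi=6, mid=3, arr[mid]=18 -> 18 > 5, search left half
lo=0, hi=2, mid=1, arr[mid]=9 -> 9 > 5, search left half
lo=0, hi=0, mid=0, arr[mid]=5 -> Found target at index 0!

Binary search finds 5 at index 0 after 3 comparisons. The search repeatedly halves the search space by comparing with the middle element.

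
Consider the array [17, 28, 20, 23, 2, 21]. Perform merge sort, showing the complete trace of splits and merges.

Merge sort trace:

Split: [17, 28, 20, 23, 2, 21] -> [17, 28, 20] and [23, 2, 21]
  Split: [17, 28, 20] -> [17] and [28, 20]
    Split: [28, 20] -> [28] and [20]
    Merge: [28] + [20] -> [20, 28]
  Merge: [17] + [20, 28] -> [17, 20, 28]
  Split: [23, 2, 21] -> [23] and [2, 21]
    Split: [2, 21] -> [2] and [21]
    Merge: [2] + [21] -> [2, 21]
  Merge: [23] + [2, 21] -> [2, 21, 23]
Merge: [17, 20, 28] + [2, 21, 23] -> [2, 17, 20, 21, 23, 28]

Final sorted array: [2, 17, 20, 21, 23, 28]

The merge sort proceeds by recursively splitting the array and merging sorted halves.
After all merges, the sorted array is [2, 17, 20, 21, 23, 28].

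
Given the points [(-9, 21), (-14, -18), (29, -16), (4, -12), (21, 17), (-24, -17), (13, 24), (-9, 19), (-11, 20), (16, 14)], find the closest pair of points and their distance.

Computing all pairwise distances among 10 points:

d((-9, 21), (-14, -18)) = 39.3192
d((-9, 21), (29, -16)) = 53.0377
d((-9, 21), (4, -12)) = 35.4683
d((-9, 21), (21, 17)) = 30.2655
d((-9, 21), (-24, -17)) = 40.8534
d((-9, 21), (13, 24)) = 22.2036
d((-9, 21), (-9, 19)) = 2.0 <-- minimum
d((-9, 21), (-11, 20)) = 2.2361
d((-9, 21), (16, 14)) = 25.9615
d((-14, -18), (29, -16)) = 43.0465
d((-14, -18), (4, -12)) = 18.9737
d((-14, -18), (21, 17)) = 49.4975
d((-14, -18), (-24, -17)) = 10.0499
d((-14, -18), (13, 24)) = 49.93
d((-14, -18), (-9, 19)) = 37.3363
d((-14, -18), (-11, 20)) = 38.1182
d((-14, -18), (16, 14)) = 43.8634
d((29, -16), (4, -12)) = 25.318
d((29, -16), (21, 17)) = 33.9559
d((29, -16), (-24, -17)) = 53.0094
d((29, -16), (13, 24)) = 43.0813
d((29, -16), (-9, 19)) = 51.6624
d((29, -16), (-11, 20)) = 53.8145
d((29, -16), (16, 14)) = 32.6956
d((4, -12), (21, 17)) = 33.6155
d((4, -12), (-24, -17)) = 28.4429
d((4, -12), (13, 24)) = 37.108
d((4, -12), (-9, 19)) = 33.6155
d((4, -12), (-11, 20)) = 35.3412
d((4, -12), (16, 14)) = 28.6356
d((21, 17), (-24, -17)) = 56.4004
d((21, 17), (13, 24)) = 10.6301
d((21, 17), (-9, 19)) = 30.0666
d((21, 17), (-11, 20)) = 32.1403
d((21, 17), (16, 14)) = 5.831
d((-24, -17), (13, 24)) = 55.2268
d((-24, -17), (-9, 19)) = 39.0
d((-24, -17), (-11, 20)) = 39.2173
d((-24, -17), (16, 14)) = 50.6063
d((13, 24), (-9, 19)) = 22.561
d((13, 24), (-11, 20)) = 24.3311
d((13, 24), (16, 14)) = 10.4403
d((-9, 19), (-11, 20)) = 2.2361
d((-9, 19), (16, 14)) = 25.4951
d((-11, 20), (16, 14)) = 27.6586

Closest pair: (-9, 21) and (-9, 19) with distance 2.0

The closest pair is (-9, 21) and (-9, 19) with Euclidean distance 2.0. For 10 points, brute-force pairwise comparison is shown above. For large n, the divide-and-conquer algorithm (sort by x, recurse on halves, check the dividing strip) achieves O(n log n).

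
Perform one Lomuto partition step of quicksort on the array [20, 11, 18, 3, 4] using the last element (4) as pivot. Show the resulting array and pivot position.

Lomuto partition with pivot = 4:

Initial array: [20, 11, 18, 3, 4]

arr[0]=20 > 4: no swap
arr[1]=11 > 4: no swap
arr[2]=18 > 4: no swap
arr[3]=3 <= 4: swap with position 0, array becomes [3, 11, 18, 20, 4]

Place pivot at position 1: [3, 4, 18, 20, 11]
Pivot position: 1

After partitioning with pivot 4, the array becomes [3, 4, 18, 20, 11]. The pivot is placed at index 1. All elements to the left of the pivot are <= 4, and all elements to the right are > 4.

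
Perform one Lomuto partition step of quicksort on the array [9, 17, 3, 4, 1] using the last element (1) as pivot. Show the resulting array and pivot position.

Lomuto partition with pivot = 1:

Initial array: [9, 17, 3, 4, 1]

arr[0]=9 > 1: no swap
arr[1]=17 > 1: no swap
arr[2]=3 > 1: no swap
arr[3]=4 > 1: no swap

Place pivot at position 0: [1, 17, 3, 4, 9]
Pivot position: 0

After partitioning with pivot 1, the array becomes [1, 17, 3, 4, 9]. The pivot is placed at index 0. All elements to the left of the pivot are <= 1, and all elements to the right are > 1.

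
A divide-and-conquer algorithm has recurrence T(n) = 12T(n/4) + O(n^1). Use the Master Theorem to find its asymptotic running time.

Master Theorem for T(n) = 12T(n/4) + O(n^1):

a = 12, b = 4, c = 1
log_b(a) = log_4(12) = 1.7925

Case 1: c = 1 < log_4(12) = 1.7925
T(n) = O(n^(log_4 12))

For T(n) = 12T(n/4) + O(n^1): log_4(12) = 1.7925. This is Case 1 of the Master Theorem (c < log_b(a), work dominated by leaves), giving O(n^(log_4 12)).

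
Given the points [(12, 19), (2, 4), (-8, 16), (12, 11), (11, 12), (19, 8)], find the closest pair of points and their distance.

Computing all pairwise distances among 6 points:

d((12, 19), (2, 4)) = 18.0278
d((12, 19), (-8, 16)) = 20.2237
d((12, 19), (12, 11)) = 8.0
d((12, 19), (11, 12)) = 7.0711
d((12, 19), (19, 8)) = 13.0384
d((2, 4), (-8, 16)) = 15.6205
d((2, 4), (12, 11)) = 12.2066
d((2, 4), (11, 12)) = 12.0416
d((2, 4), (19, 8)) = 17.4642
d((-8, 16), (12, 11)) = 20.6155
d((-8, 16), (11, 12)) = 19.4165
d((-8, 16), (19, 8)) = 28.1603
d((12, 11), (11, 12)) = 1.4142 <-- minimum
d((12, 11), (19, 8)) = 7.6158
d((11, 12), (19, 8)) = 8.9443

Closest pair: (12, 11) and (11, 12) with distance 1.4142

The closest pair is (12, 11) and (11, 12) with Euclidean distance 1.4142. For 6 points, brute-force pairwise comparison is shown above. For large n, the divide-and-conquer algorithm (sort by x, recurse on halves, check the dividing strip) achieves O(n log n).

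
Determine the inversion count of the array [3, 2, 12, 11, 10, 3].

Finding inversions in [3, 2, 12, 11, 10, 3]:

(0, 1): arr[0]=3 > arr[1]=2
(2, 3): arr[2]=12 > arr[3]=11
(2, 4): arr[2]=12 > arr[4]=10
(2, 5): arr[2]=12 > arr[5]=3
(3, 4): arr[3]=11 > arr[4]=10
(3, 5): arr[3]=11 > arr[5]=3
(4, 5): arr[4]=10 > arr[5]=3

Total inversions: 7

The array has 7 inversion(s): (0,1), (2,3), (2,4), (2,5), (3,4), (3,5), (4,5). Each pair (i,j) satisfies i < j and arr[i] > arr[j].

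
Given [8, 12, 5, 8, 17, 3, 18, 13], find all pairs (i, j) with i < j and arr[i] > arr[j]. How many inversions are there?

Finding inversions in [8, 12, 5, 8, 17, 3, 18, 13]:

(0, 2): arr[0]=8 > arr[2]=5
(0, 5): arr[0]=8 > arr[5]=3
(1, 2): arr[1]=12 > arr[2]=5
(1, 3): arr[1]=12 > arr[3]=8
(1, 5): arr[1]=12 > arr[5]=3
(2, 5): arr[2]=5 > arr[5]=3
(3, 5): arr[3]=8 > arr[5]=3
(4, 5): arr[4]=17 > arr[5]=3
(4, 7): arr[4]=17 > arr[7]=13
(6, 7): arr[6]=18 > arr[7]=13

Total inversions: 10

The array has 10 inversion(s): (0,2), (0,5), (1,2), (1,3), (1,5), (2,5), (3,5), (4,5), (4,7), (6,7). Each pair (i,j) satisfies i < j and arr[i] > arr[j].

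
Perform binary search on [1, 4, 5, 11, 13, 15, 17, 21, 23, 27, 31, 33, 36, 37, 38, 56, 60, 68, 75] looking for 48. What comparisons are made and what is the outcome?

Binary search for 48 in [1, 4, 5, 11, 13, 15, 17, 21, 23, 27, 31, 33, 36, 37, 38, 56, 60, 68, 75]:

lo=0, hi=18, mid=9, arr[mid]=27 -> 27 < 48, search right half
lo=10, hi=18, mid=14, arr[mid]=38 -> 38 < 48, search right half
lo=15, hi=18, mid=16, arr[mid]=60 -> 60 > 48, search left half
lo=15, hi=15, mid=15, arr[mid]=56 -> 56 > 48, search left half
lo=15 > hi=14, target 48 not found

Binary search determines that 48 is not in the array after 4 comparisons. The search space was exhausted without finding the target.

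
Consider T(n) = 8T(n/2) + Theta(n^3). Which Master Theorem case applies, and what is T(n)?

Master Theorem for T(n) = 8T(n/2) + O(n^3):

a = 8, b = 2, c = 3
log_b(a) = log_2(8) = 3.0000

Case 2: c = 3 = log_2(8) = 3.0000
T(n) = O(n^3 log n) = O(n^3 log n)

For T(n) = 8T(n/2) + O(n^3): log_2(8) = 3.0000. This is Case 2 of the Master Theorem (c = log_b(a), equal work at all levels), giving O(n^3 log n).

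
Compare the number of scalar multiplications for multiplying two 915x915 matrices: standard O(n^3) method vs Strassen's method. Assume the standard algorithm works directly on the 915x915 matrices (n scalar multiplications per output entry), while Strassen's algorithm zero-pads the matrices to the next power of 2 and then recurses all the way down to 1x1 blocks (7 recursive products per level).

Matrix multiplication for 915x915 matrices:

Strassen's algorithm requires power-of-2 dimensions. Pad 915x915 to 1024x1024 (next power of 2).

Standard algorithm: 915^3 = 766060875 multiplications
Strassen's algorithm: 7^(log2(1024)) = 7^10 = 282475249 multiplications
Savings: 766060875 - 282475249 = 483585626 multiplications

Standard: 766060875 multiplications (915^3). Strassen: 282475249 multiplications (7^10, after padding to 1024x1024). Strassen reduces 8 recursive multiplications to 7 at each level.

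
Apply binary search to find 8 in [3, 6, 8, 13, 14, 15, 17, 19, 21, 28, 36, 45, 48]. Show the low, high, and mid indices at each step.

Binary search for 8 in [3, 6, 8, 13, 14, 15, 17, 19, 21, 28, 36, 45, 48]:

lo=0, hi=12, mid=6, arr[mid]=17 -> 17 > 8, search left half
lo=0, hi=5, mid=2, arr[mid]=8 -> Found target at index 2!

Binary search finds 8 at index 2 after 2 comparisons. The search repeatedly halves the search space by comparing with the middle element.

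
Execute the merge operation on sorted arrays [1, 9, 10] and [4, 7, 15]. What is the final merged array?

Merging process:

Compare 1 vs 4: take 1 from left. Merged: [1]
Compare 9 vs 4: take 4 from right. Merged: [1, 4]
Compare 9 vs 7: take 7 from right. Merged: [1, 4, 7]
Compare 9 vs 15: take 9 from left. Merged: [1, 4, 7, 9]
Compare 10 vs 15: take 10 from left. Merged: [1, 4, 7, 9, 10]
Append remaining from right: [15]. Merged: [1, 4, 7, 9, 10, 15]

Final merged array: [1, 4, 7, 9, 10, 15]
Total comparisons: 5

The merged array is [1, 4, 7, 9, 10, 15], requiring 5 comparisons. The merge step runs in O(n) time where n is the total number of elements.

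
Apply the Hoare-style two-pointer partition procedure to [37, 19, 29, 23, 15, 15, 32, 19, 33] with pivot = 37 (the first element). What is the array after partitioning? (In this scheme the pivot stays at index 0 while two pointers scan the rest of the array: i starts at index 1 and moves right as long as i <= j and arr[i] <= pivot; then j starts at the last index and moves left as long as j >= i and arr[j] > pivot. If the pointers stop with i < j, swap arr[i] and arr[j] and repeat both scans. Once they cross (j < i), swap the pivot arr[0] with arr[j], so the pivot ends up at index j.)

Hoare-style two-pointer partition with pivot = 37:

Initial array: [37, 19, 29, 23, 15, 15, 32, 19, 33]

Pointers start at i = 1, j = 8.
i ends at 9, j ends at 8: the pointers have crossed (j < i), so scanning stops.

Swap pivot arr[0] with arr[8] to place pivot at position 8: [33, 19, 29, 23, 15, 15, 32, 19, 37]
Pivot position: 8

After partitioning with pivot 37, the array becomes [33, 19, 29, 23, 15, 15, 32, 19, 37]. The pivot is placed at index 8. All elements to the left of the pivot are <= 37, and all elements to the right are > 37.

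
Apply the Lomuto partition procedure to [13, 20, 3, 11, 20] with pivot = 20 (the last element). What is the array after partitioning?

Lomuto partition with pivot = 20:

Initial array: [13, 20, 3, 11, 20]

arr[0]=13 <= 20: swap with position 0, array becomes [13, 20, 3, 11, 20]
arr[1]=20 <= 20: swap with position 1, array becomes [13, 20, 3, 11, 20]
arr[2]=3 <= 20: swap with position 2, array becomes [13, 20, 3, 11, 20]
arr[3]=11 <= 20: swap with position 3, array becomes [13, 20, 3, 11, 20]

Place pivot at position 4: [13, 20, 3, 11, 20]
Pivot position: 4

After partitioning with pivot 20, the array becomes [13, 20, 3, 11, 20]. The pivot is placed at index 4. All elements to the left of the pivot are <= 20, and all elements to the right are > 20.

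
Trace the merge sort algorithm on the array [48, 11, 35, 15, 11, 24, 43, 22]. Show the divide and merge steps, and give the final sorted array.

Merge sort trace:

Split: [48, 11, 35, 15, 11, 24, 43, 22] -> [48, 11, 35, 15] and [11, 24, 43, 22]
  Split: [48, 11, 35, 15] -> [48, 11] and [35, 15]
    Split: [48, 11] -> [48] and [11]
    Merge: [48] + [11] -> [11, 48]
    Split: [35, 15] -> [35] and [15]
    Merge: [35] + [15] -> [15, 35]
  Merge: [11, 48] + [15, 35] -> [11, 15, 35, 48]
  Split: [11, 24, 43, 22] -> [11, 24] and [43, 22]
    Split: [11, 24] -> [11] and [24]
    Merge: [11] + [24] -> [11, 24]
    Split: [43, 22] -> [43] and [22]
    Merge: [43] + [22] -> [22, 43]
  Merge: [11, 24] + [22, 43] -> [11, 22, 24, 43]
Merge: [11, 15, 35, 48] + [11, 22, 24, 43] -> [11, 11, 15, 22, 24, 35, 43, 48]

Final sorted array: [11, 11, 15, 22, 24, 35, 43, 48]

The merge sort proceeds by recursively splitting the array and merging sorted halves.
After all merges, the sorted array is [11, 11, 15, 22, 24, 35, 43, 48].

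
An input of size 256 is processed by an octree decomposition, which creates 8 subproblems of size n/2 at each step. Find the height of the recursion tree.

For divide and conquer with division factor 2:

Problem sizes at each level:
Level 0: 256
Level 1: 128
Level 2: 64
Level 3: 32
Level 4: 16
Level 5: 8
Level 6: 4
Level 7: 2
Level 8: 1

The root is level 0 and the size-1 base case is level 8 (the tree spans levels 0 through 8, i.e. 9 levels counting the root), so the depth is the number of divisions: log_2(256) = 8

The recursion tree depth is log_2(256) = 8. At each level, the problem size is divided by 2, so it takes 8 divisions to reduce to a base case of size 1. The algorithm makes 8 recursive calls at each level.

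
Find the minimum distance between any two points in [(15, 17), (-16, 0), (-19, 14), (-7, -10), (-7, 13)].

Computing all pairwise distances among 5 points:

d((15, 17), (-16, 0)) = 35.3553
d((15, 17), (-19, 14)) = 34.1321
d((15, 17), (-7, -10)) = 34.8281
d((15, 17), (-7, 13)) = 22.3607
d((-16, 0), (-19, 14)) = 14.3178
d((-16, 0), (-7, -10)) = 13.4536
d((-16, 0), (-7, 13)) = 15.8114
d((-19, 14), (-7, -10)) = 26.8328
d((-19, 14), (-7, 13)) = 12.0416 <-- minimum
d((-7, -10), (-7, 13)) = 23.0

Closest pair: (-19, 14) and (-7, 13) with distance 12.0416

The closest pair is (-19, 14) and (-7, 13) with Euclidean distance 12.0416. For 5 points, brute-force pairwise comparison is shown above. For large n, the divide-and-conquer algorithm (sort by x, recurse on halves, check the dividing strip) achieves O(n log n).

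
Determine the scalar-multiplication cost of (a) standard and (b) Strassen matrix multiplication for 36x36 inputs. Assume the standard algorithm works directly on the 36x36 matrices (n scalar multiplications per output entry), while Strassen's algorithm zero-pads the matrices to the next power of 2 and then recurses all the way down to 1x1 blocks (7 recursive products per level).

Matrix multiplication for 36x36 matrices:

Strassen's algorithm requires power-of-2 dimensions. Pad 36x36 to 64x64 (next power of 2).

Standard algorithm: 36^3 = 46656 multiplications
Strassen's algorithm: 7^(log2(64)) = 7^6 = 117649 multiplications
Difference: 46656 - 117649 = -70993 (Strassen uses MORE here due to padding overhead — for small or just-over-power-of-2 n, padding can outweigh the per-level savings)

Standard: 46656 multiplications (36^3). Strassen: 117649 multiplications (7^6, after padding to 64x64). Strassen reduces 8 recursive multiplications to 7 at each level.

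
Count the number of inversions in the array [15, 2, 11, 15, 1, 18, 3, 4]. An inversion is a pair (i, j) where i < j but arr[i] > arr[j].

Finding inversions in [15, 2, 11, 15, 1, 18, 3, 4]:

(0, 1): arr[0]=15 > arr[1]=2
(0, 2): arr[0]=15 > arr[2]=11
(0, 4): arr[0]=15 > arr[4]=1
(0, 6): arr[0]=15 > arr[6]=3
(0, 7): arr[0]=15 > arr[7]=4
(1, 4): arr[1]=2 > arr[4]=1
(2, 4): arr[2]=11 > arr[4]=1
(2, 6): arr[2]=11 > arr[6]=3
(2, 7): arr[2]=11 > arr[7]=4
(3, 4): arr[3]=15 > arr[4]=1
(3, 6): arr[3]=15 > arr[6]=3
(3, 7): arr[3]=15 > arr[7]=4
(5, 6): arr[5]=18 > arr[6]=3
(5, 7): arr[5]=18 > arr[7]=4

Total inversions: 14

The array has 14 inversion(s): (0,1), (0,2), (0,4), (0,6), (0,7), (1,4), (2,4), (2,6), (2,7), (3,4), (3,6), (3,7), (5,6), (5,7). Each pair (i,j) satisfies i < j and arr[i] > arr[j].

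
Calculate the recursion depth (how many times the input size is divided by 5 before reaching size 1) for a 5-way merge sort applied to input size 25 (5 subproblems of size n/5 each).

For divide and conquer with division factor 5:

Problem sizes at each level:
Level 0: 25
Level 1: 5
Level 2: 1

The root is level 0 and the size-1 base case is level 2 (the tree spans levels 0 through 2, i.e. 3 levels counting the root), so the depth is the number of divisions: log_5(25) = 2

The recursion tree depth is log_5(25) = 2. At each level, the problem size is divided by 5, so it takes 2 divisions to reduce to a base case of size 1. The algorithm makes 5 recursive calls at each level.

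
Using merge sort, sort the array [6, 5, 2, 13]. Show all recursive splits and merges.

Merge sort trace:

Split: [6, 5, 2, 13] -> [6, 5] and [2, 13]
  Split: [6, 5] -> [6] and [5]
  Merge: [6] + [5] -> [5, 6]
  Split: [2, 13] -> [2] and [13]
  Merge: [2] + [13] -> [2, 13]
Merge: [5, 6] + [2, 13] -> [2, 5, 6, 13]

Final sorted array: [2, 5, 6, 13]

The merge sort proceeds by recursively splitting the array and merging sorted halves.
After all merges, the sorted array is [2, 5, 6, 13].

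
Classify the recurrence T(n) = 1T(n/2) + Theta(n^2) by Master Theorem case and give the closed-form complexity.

Master Theorem for T(n) = 1T(n/2) + O(n^2):

a = 1, b = 2, c = 2
log_b(a) = log_2(1) = 0.0000

Case 3: c = 2 > log_2(1) = 0.0000
T(n) = O(n^2) = O(n^2)

For T(n) = 1T(n/2) + O(n^2): log_2(1) = 0.0000. This is Case 3 of the Master Theorem (c > log_b(a), work dominated by root), giving O(n^2).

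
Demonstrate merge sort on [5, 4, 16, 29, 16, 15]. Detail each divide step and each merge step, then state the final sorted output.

Merge sort trace:

Split: [5, 4, 16, 29, 16, 15] -> [5, 4, 16] and [29, 16, 15]
  Split: [5, 4, 16] -> [5] and [4, 16]
    Split: [4, 16] -> [4] and [16]
    Merge: [4] + [16] -> [4, 16]
  Merge: [5] + [4, 16] -> [4, 5, 16]
  Split: [29, 16, 15] -> [29] and [16, 15]
    Split: [16, 15] -> [16] and [15]
    Merge: [16] + [15] -> [15, 16]
  Merge: [29] + [15, 16] -> [15, 16, 29]
Merge: [4, 5, 16] + [15, 16, 29] -> [4, 5, 15, 16, 16, 29]

Final sorted array: [4, 5, 15, 16, 16, 29]

The merge sort proceeds by recursively splitting the array and merging sorted halves.
After all merges, the sorted array is [4, 5, 15, 16, 16, 29].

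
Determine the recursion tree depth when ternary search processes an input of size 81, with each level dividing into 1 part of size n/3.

For divide and conquer with division factor 3:

Problem sizes at each level:
Level 0: 81
Level 1: 27
Level 2: 9
Level 3: 3
Level 4: 1

The root is level 0 and the size-1 base case is level 4 (the tree spans levels 0 through 4, i.e. 5 levels counting the root), so the depth is the number of divisions: log_3(81) = 4

The recursion tree depth is log_3(81) = 4. At each level, the problem size is divided by 3, so it takes 4 divisions to reduce to a base case of size 1. The algorithm makes 1 recursive call at each level.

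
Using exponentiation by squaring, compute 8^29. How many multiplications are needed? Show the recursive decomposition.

Computing 8^29 by squaring (build up from 8^1; each line after the first costs one multiplication):

8^1 = 8
8^2 = (8^1)^2 = 8^2 = 64
8^3 = 8 * 8^2 = 8 * 64 = 512
8^6 = (8^3)^2 = 512^2 = 262144
8^7 = 8 * 8^6 = 8 * 262144 = 2097152
8^14 = (8^7)^2 = 2097152^2 = 4398046511104
8^28 = (8^14)^2 = 4398046511104^2 = 19342813113834066795298816
8^29 = 8 * 8^28 = 8 * 19342813113834066795298816 = 154742504910672534362390528

Result: 154742504910672534362390528
Multiplications needed: 7 (7 lines after 8^1)

8^29 = 154742504910672534362390528. Using exponentiation by squaring, this requires 7 multiplications. The key idea: if the exponent is even, square the half-power; if odd, multiply by the base once.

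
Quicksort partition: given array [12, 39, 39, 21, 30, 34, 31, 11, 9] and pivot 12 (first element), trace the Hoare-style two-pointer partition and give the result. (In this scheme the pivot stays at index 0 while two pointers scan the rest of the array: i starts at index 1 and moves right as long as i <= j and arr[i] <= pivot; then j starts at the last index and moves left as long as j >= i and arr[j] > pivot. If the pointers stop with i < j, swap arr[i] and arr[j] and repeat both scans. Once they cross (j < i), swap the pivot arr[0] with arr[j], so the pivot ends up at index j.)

Hoare-style two-pointer partition with pivot = 12:

Initial array: [12, 39, 39, 21, 30, 34, 31, 11, 9]

Pointers start at i = 1, j = 8.
i stops at index 1 (arr[1]=39 > 12), j stops at index 8 (arr[8]=9 <= 12): swap arr[1] and arr[8], array becomes [12, 9, 39, 21, 30, 34, 31, 11, 39]
i stops at index 2 (arr[2]=39 > 12), j stops at index 7 (arr[7]=11 <= 12): swap arr[2] and arr[7], array becomes [12, 9, 11, 21, 30, 34, 31, 39, 39]
i ends at 3, j ends at 2: the pointers have crossed (j < i), so scanning stops.

Swap pivot arr[0] with arr[2] to place pivot at position 2: [11, 9, 12, 21, 30, 34, 31, 39, 39]
Pivot position: 2

After partitioning with pivot 12, the array becomes [11, 9, 12, 21, 30, 34, 31, 39, 39]. The pivot is placed at index 2. All elements to the left of the pivot are <= 12, and all elements to the right are > 12.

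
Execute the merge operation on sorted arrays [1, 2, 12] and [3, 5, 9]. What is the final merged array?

Merging process:

Compare 1 vs 3: take 1 from left. Merged: [1]
Compare 2 vs 3: take 2 from left. Merged: [1, 2]
Compare 12 vs 3: take 3 from right. Merged: [1, 2, 3]
Compare 12 vs 5: take 5 from right. Merged: [1, 2, 3, 5]
Compare 12 vs 9: take 9 from right. Merged: [1, 2, 3, 5, 9]
Append remaining from left: [12]. Merged: [1, 2, 3, 5, 9, 12]

Final merged array: [1, 2, 3, 5, 9, 12]
Total comparisons: 5

The merged array is [1, 2, 3, 5, 9, 12], requiring 5 comparisons. The merge step runs in O(n) time where n is the total number of elements.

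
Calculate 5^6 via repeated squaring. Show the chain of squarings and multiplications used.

Computing 5^6 by squaring (build up from 5^1; each line after the first costs one multiplication):

5^1 = 5
5^2 = (5^1)^2 = 5^2 = 25
5^3 = 5 * 5^2 = 5 * 25 = 125
5^6 = (5^3)^2 = 125^2 = 15625

Result: 15625
Multiplications needed: 3 (3 lines after 5^1)

5^6 = 15625. Using exponentiation by squaring, this requires 3 multiplications. The key idea: if the exponent is even, square the half-power; if odd, multiply by the base once.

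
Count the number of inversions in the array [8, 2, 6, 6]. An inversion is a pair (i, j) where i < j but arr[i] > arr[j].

Finding inversions in [8, 2, 6, 6]:

(0, 1): arr[0]=8 > arr[1]=2
(0, 2): arr[0]=8 > arr[2]=6
(0, 3): arr[0]=8 > arr[3]=6

Total inversions: 3

The array has 3 inversion(s): (0,1), (0,2), (0,3). Each pair (i,j) satisfies i < j and arr[i] > arr[j].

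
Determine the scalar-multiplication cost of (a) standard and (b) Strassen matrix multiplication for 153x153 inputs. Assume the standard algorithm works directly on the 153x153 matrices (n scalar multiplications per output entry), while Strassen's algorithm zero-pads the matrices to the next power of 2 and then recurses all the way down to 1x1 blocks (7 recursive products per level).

Matrix multiplication for 153x153 matrices:

Strassen's algorithm requires power-of-2 dimensions. Pad 153x153 to 256x256 (next power of 2).

Standard algorithm: 153^3 = 3581577 multiplications
Strassen's algorithm: 7^(log2(256)) = 7^8 = 5764801 multiplications
Difference: 3581577 - 5764801 = -2183224 (Strassen uses MORE here due to padding overhead — for small or just-over-power-of-2 n, padding can outweigh the per-level savings)

Standard: 3581577 multiplications (153^3). Strassen: 5764801 multiplications (7^8, after padding to 256x256). Strassen reduces 8 recursive multiplications to 7 at each level.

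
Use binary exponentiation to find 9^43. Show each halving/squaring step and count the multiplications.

Computing 9^43 by squaring (build up from 9^1; each line after the first costs one multiplication):

9^1 = 9
9^2 = (9^1)^2 = 9^2 = 81
9^4 = (9^2)^2 = 81^2 = 6561
9^5 = 9 * 9^4 = 9 * 6561 = 59049
9^10 = (9^5)^2 = 59049^2 = 3486784401
9^20 = (9^10)^2 = 3486784401^2 = 12157665459056928801
9^21 = 9 * 9^20 = 9 * 12157665459056928801 = 109418989131512359209
9^42 = (9^21)^2 = 109418989131512359209^2 = 11972515182562019788602740026717047105681
9^43 = 9 * 9^42 = 9 * 11972515182562019788602740026717047105681 = 107752636643058178097424660240453423951129

Result: 107752636643058178097424660240453423951129
Multiplications needed: 8 (8 lines after 9^1)

9^43 = 107752636643058178097424660240453423951129. Using exponentiation by squaring, this requires 8 multiplications. The key idea: if the exponent is even, square the half-power; if odd, multiply by the base once.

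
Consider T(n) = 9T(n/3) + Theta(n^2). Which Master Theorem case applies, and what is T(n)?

Master Theorem for T(n) = 9T(n/3) + O(n^2):

a = 9, b = 3, c = 2
log_b(a) = log_3(9) = 2.0000

Case 2: c = 2 = log_3(9) = 2.0000
T(n) = O(n^2 log n) = O(n^2 log n)

For T(n) = 9T(n/3) + O(n^2): log_3(9) = 2.0000. This is Case 2 of the Master Theorem (c = log_b(a), equal work at all levels), giving O(n^2 log n).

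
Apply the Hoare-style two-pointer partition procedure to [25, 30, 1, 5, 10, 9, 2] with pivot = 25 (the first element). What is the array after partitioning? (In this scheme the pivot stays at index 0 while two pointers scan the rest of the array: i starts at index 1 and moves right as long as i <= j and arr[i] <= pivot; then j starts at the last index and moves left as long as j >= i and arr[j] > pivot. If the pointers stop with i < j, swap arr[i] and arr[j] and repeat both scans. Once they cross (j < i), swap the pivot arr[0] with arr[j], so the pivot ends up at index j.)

Hoare-style two-pointer partition with pivot = 25:

Initial array: [25, 30, 1, 5, 10, 9, 2]

Pointers start at i = 1, j = 6.
i stops at index 1 (arr[1]=30 > 25), j stops at index 6 (arr[6]=2 <= 25): swap arr[1] and arr[6], array becomes [25, 2, 1, 5, 10, 9, 30]
i ends at 6, j ends at 5: the pointers have crossed (j < i), so scanning stops.

Swap pivot arr[0] with arr[5] to place pivot at position 5: [9, 2, 1, 5, 10, 25, 30]
Pivot position: 5

After partitioning with pivot 25, the array becomes [9, 2, 1, 5, 10, 25, 30]. The pivot is placed at index 5. All elements to the left of the pivot are <= 25, and all elements to the right are > 25.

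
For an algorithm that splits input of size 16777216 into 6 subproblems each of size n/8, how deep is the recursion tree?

For divide and conquer with division factor 8:

Problem sizes at each level:
Level 0: 16777216
Level 1: 2097152
Level 2: 262144
Level 3: 32768
Level 4: 4096
Level 5: 512
Level 6: 64
Level 7: 8
Level 8: 1

The root is level 0 and the size-1 base case is level 8 (the tree spans levels 0 through 8, i.e. 9 levels counting the root), so the depth is the number of divisions: log_8(16777216) = 8

The recursion tree depth is log_8(16777216) = 8. At each level, the problem size is divided by 8, so it takes 8 divisions to reduce to a base case of size 1. The algorithm makes 6 recursive calls at each level.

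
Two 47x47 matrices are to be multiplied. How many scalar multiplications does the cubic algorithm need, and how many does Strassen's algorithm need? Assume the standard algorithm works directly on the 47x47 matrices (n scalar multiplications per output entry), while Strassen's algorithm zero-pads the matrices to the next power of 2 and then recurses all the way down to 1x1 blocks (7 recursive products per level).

Matrix multiplication for 47x47 matrices:

Strassen's algorithm requires power-of-2 dimensions. Pad 47x47 to 64x64 (next power of 2).

Standard algorithm: 47^3 = 103823 multiplications
Strassen's algorithm: 7^(log2(64)) = 7^6 = 117649 multiplications
Difference: 103823 - 117649 = -13826 (Strassen uses MORE here due to padding overhead — for small or just-over-power-of-2 n, padding can outweigh the per-level savings)

Standard: 103823 multiplications (47^3). Strassen: 117649 multiplications (7^6, after padding to 64x64). Strassen reduces 8 recursive multiplications to 7 at each level.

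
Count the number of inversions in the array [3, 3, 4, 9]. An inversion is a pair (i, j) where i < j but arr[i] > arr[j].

Finding inversions in [3, 3, 4, 9]:


Total inversions: 0

The array has 0 inversions. It is already sorted.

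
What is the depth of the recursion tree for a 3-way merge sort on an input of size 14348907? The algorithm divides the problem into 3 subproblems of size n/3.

For divide and conquer with division factor 3:

Problem sizes at each level:
Level 0: 14348907
Level 1: 4782969
Level 2: 1594323
Level 3: 531441
Level 4: 177147
Level 5: 59049
Level 6: 19683
Level 7: 6561
Level 8: 2187
Level 9: 729
Level 10: 243
Level 11: 81
Level 12: 27
Level 13: 9
Level 14: 3
Level 15: 1

The root is level 0 and the size-1 base case is level 15 (the tree spans levels 0 through 15, i.e. 16 levels counting the root), so the depth is the number of divisions: log_3(14348907) = 15

The recursion tree depth is log_3(14348907) = 15. At each level, the problem size is divided by 3, so it takes 15 divisions to reduce to a base case of size 1. The algorithm makes 3 recursive calls at each level.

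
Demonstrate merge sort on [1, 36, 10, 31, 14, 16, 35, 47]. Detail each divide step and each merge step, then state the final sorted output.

Merge sort trace:

Split: [1, 36, 10, 31, 14, 16, 35, 47] -> [1, 36, 10, 31] and [14, 16, 35, 47]
  Split: [1, 36, 10, 31] -> [1, 36] and [10, 31]
    Split: [1, 36] -> [1] and [36]
    Merge: [1] + [36] -> [1, 36]
    Split: [10, 31] -> [10] and [31]
    Merge: [10] + [31] -> [10, 31]
  Merge: [1, 36] + [10, 31] -> [1, 10, 31, 36]
  Split: [14, 16, 35, 47] -> [14, 16] and [35, 47]
    Split: [14, 16] -> [14] and [16]
    Merge: [14] + [16] -> [14, 16]
    Split: [35, 47] -> [35] and [47]
    Merge: [35] + [47] -> [35, 47]
  Merge: [14, 16] + [35, 47] -> [14, 16, 35, 47]
Merge: [1, 10, 31, 36] + [14, 16, 35, 47] -> [1, 10, 14, 16, 31, 35, 36, 47]

Final sorted array: [1, 10, 14, 16, 31, 35, 36, 47]

The merge sort proceeds by recursively splitting the array and merging sorted halves.
After all merges, the sorted array is [1, 10, 14, 16, 31, 35, 36, 47].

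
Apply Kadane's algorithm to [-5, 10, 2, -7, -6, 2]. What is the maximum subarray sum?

Using Kadane's algorithm on [-5, 10, 2, -7, -6, 2]:

Scanning through the array:
Position 1 (value 10): max_ending_here = 10, max_so_far = 10
Position 2 (value 2): max_ending_here = 12, max_so_far = 12
Position 3 (value -7): max_ending_here = 5, max_so_far = 12
Position 4 (value -6): max_ending_here = -1, max_so_far = 12
Position 5 (value 2): max_ending_here = 2, max_so_far = 12

Maximum subarray: [10, 2]
Maximum sum: 12

The maximum subarray is [10, 2] with sum 12. This subarray runs from index 1 to index 2.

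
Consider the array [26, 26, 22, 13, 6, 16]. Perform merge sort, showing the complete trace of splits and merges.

Merge sort trace:

Split: [26, 26, 22, 13, 6, 16] -> [26, 26, 22] and [13, 6, 16]
  Split: [26, 26, 22] -> [26] and [26, 22]
    Split: [26, 22] -> [26] and [22]
    Merge: [26] + [22] -> [22, 26]
  Merge: [26] + [22, 26] -> [22, 26, 26]
  Split: [13, 6, 16] -> [13] and [6, 16]
    Split: [6, 16] -> [6] and [16]
    Merge: [6] + [16] -> [6, 16]
  Merge: [13] + [6, 16] -> [6, 13, 16]
Merge: [22, 26, 26] + [6, 13, 16] -> [6, 13, 16, 22, 26, 26]

Final sorted array: [6, 13, 16, 22, 26, 26]

The merge sort proceeds by recursively splitting the array and merging sorted halves.
After all merges, the sorted array is [6, 13, 16, 22, 26, 26].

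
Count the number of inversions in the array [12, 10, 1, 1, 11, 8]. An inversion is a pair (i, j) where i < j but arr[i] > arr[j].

Finding inversions in [12, 10, 1, 1, 11, 8]:

(0, 1): arr[0]=12 > arr[1]=10
(0, 2): arr[0]=12 > arr[2]=1
(0, 3): arr[0]=12 > arr[3]=1
(0, 4): arr[0]=12 > arr[4]=11
(0, 5): arr[0]=12 > arr[5]=8
(1, 2): arr[1]=10 > arr[2]=1
(1, 3): arr[1]=10 > arr[3]=1
(1, 5): arr[1]=10 > arr[5]=8
(4, 5): arr[4]=11 > arr[5]=8

Total inversions: 9

The array has 9 inversion(s): (0,1), (0,2), (0,3), (0,4), (0,5), (1,2), (1,3), (1,5), (4,5). Each pair (i,j) satisfies i < j and arr[i] > arr[j].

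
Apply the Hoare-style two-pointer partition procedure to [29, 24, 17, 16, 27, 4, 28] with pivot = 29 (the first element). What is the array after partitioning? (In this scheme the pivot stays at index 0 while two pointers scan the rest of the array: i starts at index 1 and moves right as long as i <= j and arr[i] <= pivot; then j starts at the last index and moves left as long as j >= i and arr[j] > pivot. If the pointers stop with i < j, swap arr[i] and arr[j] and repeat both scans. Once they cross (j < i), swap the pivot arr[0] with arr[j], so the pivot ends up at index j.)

Hoare-style two-pointer partition with pivot = 29:

Initial array: [29, 24, 17, 16, 27, 4, 28]

Pointers start at i = 1, j = 6.
i ends at 7, j ends at 6: the pointers have crossed (j < i), so scanning stops.

Swap pivot arr[0] with arr[6] to place pivot at position 6: [28, 24, 17, 16, 27, 4, 29]
Pivot position: 6

After partitioning with pivot 29, the array becomes [28, 24, 17, 16, 27, 4, 29]. The pivot is placed at index 6. All elements to the left of the pivot are <= 29, and all elements to the right are > 29.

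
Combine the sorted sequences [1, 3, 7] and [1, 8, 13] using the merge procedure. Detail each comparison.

Merging process:

Compare 1 vs 1: take 1 from left. Merged: [1]
Compare 3 vs 1: take 1 from right. Merged: [1, 1]
Compare 3 vs 8: take 3 from left. Merged: [1, 1, 3]
Compare 7 vs 8: take 7 from left. Merged: [1, 1, 3, 7]
Append remaining from right: [8, 13]. Merged: [1, 1, 3, 7, 8, 13]

Final merged array: [1, 1, 3, 7, 8, 13]
Total comparisons: 4

The merged array is [1, 1, 3, 7, 8, 13], requiring 4 comparisons. The merge step runs in O(n) time where n is the total number of elements.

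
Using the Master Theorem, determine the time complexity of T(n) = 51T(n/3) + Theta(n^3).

Master Theorem for T(n) = 51T(n/3) + O(n^3):

a = 51, b = 3, c = 3
log_b(a) = log_3(51) = 3.5789

Case 1: c = 3 < log_3(51) = 3.5789
T(n) = O(n^(log_3 51))

For T(n) = 51T(n/3) + O(n^3): log_3(51) = 3.5789. This is Case 1 of the Master Theorem (c < log_b(a), work dominated by leaves), giving O(n^(log_3 51)).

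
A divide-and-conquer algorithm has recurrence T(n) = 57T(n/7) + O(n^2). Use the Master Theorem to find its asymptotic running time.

Master Theorem for T(n) = 57T(n/7) + O(n^2):

a = 57, b = 7, c = 2
log_b(a) = log_7(57) = 2.0777

Case 1: c = 2 < log_7(57) = 2.0777
T(n) = O(n^(log_7 57))

For T(n) = 57T(n/7) + O(n^2): log_7(57) = 2.0777. This is Case 1 of the Master Theorem (c < log_b(a), work dominated by leaves), giving O(n^(log_7 57)).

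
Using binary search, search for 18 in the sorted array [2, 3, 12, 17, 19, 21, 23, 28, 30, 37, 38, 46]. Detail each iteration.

Binary search for 18 in [2, 3, 12, 17, 19, 21, 23, 28, 30, 37, 38, 46]:

lo=0, hi=11, mid=5, arr[mid]=21 -> 21 > 18, search left half
lo=0, hi=4, mid=2, arr[mid]=12 -> 12 < 18, search right half
lo=3, hi=4, mid=3, arr[mid]=17 -> 17 < 18, search right half
lo=4, hi=4, mid=4, arr[mid]=19 -> 19 > 18, search left half
lo=4 > hi=3, target 18 not found

Binary search determines that 18 is not in the array after 4 comparisons. The search space was exhausted without finding the target.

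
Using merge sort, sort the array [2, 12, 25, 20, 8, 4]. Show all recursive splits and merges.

Merge sort trace:

Split: [2, 12, 25, 20, 8, 4] -> [2, 12, 25] and [20, 8, 4]
  Split: [2, 12, 25] -> [2] and [12, 25]
    Split: [12, 25] -> [12] and [25]
    Merge: [12] + [25] -> [12, 25]
  Merge: [2] + [12, 25] -> [2, 12, 25]
  Split: [20, 8, 4] -> [20] and [8, 4]
    Split: [8, 4] -> [8] and [4]
    Merge: [8] + [4] -> [4, 8]
  Merge: [20] + [4, 8] -> [4, 8, 20]
Merge: [2, 12, 25] + [4, 8, 20] -> [2, 4, 8, 12, 20, 25]

Final sorted array: [2, 4, 8, 12, 20, 25]

The merge sort proceeds by recursively splitting the array and merging sorted halves.
After all merges, the sorted array is [2, 4, 8, 12, 20, 25].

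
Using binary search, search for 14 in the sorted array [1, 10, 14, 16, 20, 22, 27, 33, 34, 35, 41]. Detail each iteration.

Binary search for 14 in [1, 10, 14, 16, 20, 22, 27, 33, 34, 35, 41]:

lo=0, hi=10, mid=5, arr[mid]=22 -> 22 > 14, search left half
lo=0, hi=4, mid=2, arr[mid]=14 -> Found target at index 2!

Binary search finds 14 at index 2 after 2 comparisons. The search repeatedly halves the search space by comparing with the middle element.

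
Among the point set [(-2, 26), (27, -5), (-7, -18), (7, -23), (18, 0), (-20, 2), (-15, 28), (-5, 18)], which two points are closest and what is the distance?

Computing all pairwise distances among 8 points:

d((-2, 26), (27, -5)) = 42.45
d((-2, 26), (-7, -18)) = 44.2832
d((-2, 26), (7, -23)) = 49.8197
d((-2, 26), (18, 0)) = 32.8024
d((-2, 26), (-20, 2)) = 30.0
d((-2, 26), (-15, 28)) = 13.1529
d((-2, 26), (-5, 18)) = 8.544 <-- minimum
d((27, -5), (-7, -18)) = 36.4005
d((27, -5), (7, -23)) = 26.9072
d((27, -5), (18, 0)) = 10.2956
d((27, -5), (-20, 2)) = 47.5184
d((27, -5), (-15, 28)) = 53.4135
d((27, -5), (-5, 18)) = 39.4081
d((-7, -18), (7, -23)) = 14.8661
d((-7, -18), (18, 0)) = 30.8058
d((-7, -18), (-20, 2)) = 23.8537
d((-7, -18), (-15, 28)) = 46.6905
d((-7, -18), (-5, 18)) = 36.0555
d((7, -23), (18, 0)) = 25.4951
d((7, -23), (-20, 2)) = 36.7967
d((7, -23), (-15, 28)) = 55.5428
d((7, -23), (-5, 18)) = 42.72
d((18, 0), (-20, 2)) = 38.0526
d((18, 0), (-15, 28)) = 43.2782
d((18, 0), (-5, 18)) = 29.2062
d((-20, 2), (-15, 28)) = 26.4764
d((-20, 2), (-5, 18)) = 21.9317
d((-15, 28), (-5, 18)) = 14.1421

Closest pair: (-2, 26) and (-5, 18) with distance 8.544

The closest pair is (-2, 26) and (-5, 18) with Euclidean distance 8.544. For 8 points, brute-force pairwise comparison is shown above. For large n, the divide-and-conquer algorithm (sort by x, recurse on halves, check the dividing strip) achieves O(n log n).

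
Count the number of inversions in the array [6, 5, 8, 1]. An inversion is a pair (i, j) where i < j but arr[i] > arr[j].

Finding inversions in [6, 5, 8, 1]:

(0, 1): arr[0]=6 > arr[1]=5
(0, 3): arr[0]=6 > arr[3]=1
(1, 3): arr[1]=5 > arr[3]=1
(2, 3): arr[2]=8 > arr[3]=1

Total inversions: 4

The array has 4 inversion(s): (0,1), (0,3), (1,3), (2,3). Each pair (i,j) satisfies i < j and arr[i] > arr[j].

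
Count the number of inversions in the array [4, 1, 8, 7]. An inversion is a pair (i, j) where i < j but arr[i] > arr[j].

Finding inversions in [4, 1, 8, 7]:

(0, 1): arr[0]=4 > arr[1]=1
(2, 3): arr[2]=8 > arr[3]=7

Total inversions: 2

The array has 2 inversion(s): (0,1), (2,3). Each pair (i,j) satisfies i < j and arr[i] > arr[j].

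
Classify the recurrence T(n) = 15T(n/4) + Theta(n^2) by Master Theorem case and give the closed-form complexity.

Master Theorem for T(n) = 15T(n/4) + O(n^2):

a = 15, b = 4, c = 2
log_b(a) = log_4(15) = 1.9534

Case 3: c = 2 > log_4(15) = 1.9534
T(n) = O(n^2) = O(n^2)

For T(n) = 15T(n/4) + O(n^2): log_4(15) = 1.9534. This is Case 3 of the Master Theorem (c > log_b(a), work dominated by root), giving O(n^2).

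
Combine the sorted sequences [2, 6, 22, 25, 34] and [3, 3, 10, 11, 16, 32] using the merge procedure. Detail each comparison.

Merging process:

Compare 2 vs 3: take 2 from left. Merged: [2]
Compare 6 vs 3: take 3 from right. Merged: [2, 3]
Compare 6 vs 3: take 3 from right. Merged: [2, 3, 3]
Compare 6 vs 10: take 6 from left. Merged: [2, 3, 3, 6]
Compare 22 vs 10: take 10 from right. Merged: [2, 3, 3, 6, 10]
Compare 22 vs 11: take 11 from right. Merged: [2, 3, 3, 6, 10, 11]
Compare 22 vs 16: take 16 from right. Merged: [2, 3, 3, 6, 10, 11, 16]
Compare 22 vs 32: take 22 from left. Merged: [2, 3, 3, 6, 10, 11, 16, 22]
Compare 25 vs 32: take 25 from left. Merged: [2, 3, 3, 6, 10, 11, 16, 22, 25]
Compare 34 vs 32: take 32 from right. Merged: [2, 3, 3, 6, 10, 11, 16, 22, 25, 32]
Append remaining from left: [34]. Merged: [2, 3, 3, 6, 10, 11, 16, 22, 25, 32, 34]

Final merged array: [2, 3, 3, 6, 10, 11, 16, 22, 25, 32, 34]
Total comparisons: 10

The merged array is [2, 3, 3, 6, 10, 11, 16, 22, 25, 32, 34], requiring 10 comparisons. The merge step runs in O(n) time where n is the total number of elements.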